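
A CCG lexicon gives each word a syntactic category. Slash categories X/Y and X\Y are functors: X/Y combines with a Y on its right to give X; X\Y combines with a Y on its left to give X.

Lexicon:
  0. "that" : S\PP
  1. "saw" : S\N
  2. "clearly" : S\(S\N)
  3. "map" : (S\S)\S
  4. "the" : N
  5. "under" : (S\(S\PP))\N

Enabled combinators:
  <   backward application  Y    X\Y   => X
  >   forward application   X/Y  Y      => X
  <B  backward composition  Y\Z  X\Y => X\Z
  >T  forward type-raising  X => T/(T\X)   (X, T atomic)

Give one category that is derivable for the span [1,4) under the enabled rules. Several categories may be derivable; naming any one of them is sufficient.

[0,6] S   <
  [0,4] S\PP   <B
    [0,1] "that" : S\PP
    [1,4] S\S   <
      [1,3] S   <
        [1,2] "saw" : S\N
        [2,3] "clearly" : S\(S\N)
      [3,4] "map" : (S\S)\S
  [4,6] S\(S\PP)   <
    [4,5] "the" : N
    [5,6] "under" : (S\(S\PP))\N

S\S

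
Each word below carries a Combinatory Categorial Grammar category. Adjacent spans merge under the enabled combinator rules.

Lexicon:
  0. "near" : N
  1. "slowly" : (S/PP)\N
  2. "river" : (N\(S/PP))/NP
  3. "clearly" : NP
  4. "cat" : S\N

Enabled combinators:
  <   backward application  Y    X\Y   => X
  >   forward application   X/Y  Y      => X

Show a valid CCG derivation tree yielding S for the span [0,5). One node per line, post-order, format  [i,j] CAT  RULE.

[0,1] N  lex  "near"
[1,2] (S/PP)\N  lex  "slowly"
[0,2] S/PP  <  k=1
[2,3] (N\(S/PP))/NP  lex  "river"
[3,4] NP  lex  "clearly"
[2,4] N\(S/PP)  >  k=3
[0,4] N  <  k=2
[4,5] S\N  lex  "cat"
[0,5] S  <  k=4

[0,5] S   <
  [0,4] N   <
    [0,2] S/PP   <
      [0,1] "near" : N
      [1,2] "slowly" : (S/PP)\N
    [2,4] N\(S/PP)   >
      [2,3] "river" : (N\(S/PP))/NP
      [3,4] "clearly" : NP
  [4,5] "cat" : S\N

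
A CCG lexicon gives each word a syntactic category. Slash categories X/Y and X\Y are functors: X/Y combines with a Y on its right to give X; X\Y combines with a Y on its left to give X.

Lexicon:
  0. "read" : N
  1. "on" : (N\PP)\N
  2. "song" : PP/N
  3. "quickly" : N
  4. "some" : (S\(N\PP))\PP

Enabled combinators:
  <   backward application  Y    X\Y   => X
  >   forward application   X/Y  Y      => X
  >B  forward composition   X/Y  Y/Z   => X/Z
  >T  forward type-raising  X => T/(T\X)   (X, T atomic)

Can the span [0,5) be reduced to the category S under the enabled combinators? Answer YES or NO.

[0,5] S   <
  [0,2] N\PP   <
    [0,1] "read" : N
    [1,2] "on" : (N\PP)\N
  [2,5] S\(N\PP)   <
    [2,4] PP   >
      [2,3] "song" : PP/N
      [3,4] "quickly" : N
    [4,5] "some" : (S\(N\PP))\PP

YES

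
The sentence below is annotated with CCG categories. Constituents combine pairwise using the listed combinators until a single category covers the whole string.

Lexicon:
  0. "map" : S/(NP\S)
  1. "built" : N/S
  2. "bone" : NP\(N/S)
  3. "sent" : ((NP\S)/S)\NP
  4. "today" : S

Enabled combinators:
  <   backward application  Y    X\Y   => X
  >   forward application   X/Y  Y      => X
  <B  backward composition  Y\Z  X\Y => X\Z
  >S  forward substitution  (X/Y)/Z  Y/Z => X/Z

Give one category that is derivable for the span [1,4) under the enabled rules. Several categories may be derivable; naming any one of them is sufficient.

[0,5] S   >
  [0,1] "map" : S/(NP\S)
  [1,5] NP\S   >
    [1,4] (NP\S)/S   <
      [1,3] NP   <
        [1,2] "built" : N/S
        [2,3] "bone" : NP\(N/S)
      [3,4] "sent" : ((NP\S)/S)\NP
    [4,5] "today" : S

(NP\S)/S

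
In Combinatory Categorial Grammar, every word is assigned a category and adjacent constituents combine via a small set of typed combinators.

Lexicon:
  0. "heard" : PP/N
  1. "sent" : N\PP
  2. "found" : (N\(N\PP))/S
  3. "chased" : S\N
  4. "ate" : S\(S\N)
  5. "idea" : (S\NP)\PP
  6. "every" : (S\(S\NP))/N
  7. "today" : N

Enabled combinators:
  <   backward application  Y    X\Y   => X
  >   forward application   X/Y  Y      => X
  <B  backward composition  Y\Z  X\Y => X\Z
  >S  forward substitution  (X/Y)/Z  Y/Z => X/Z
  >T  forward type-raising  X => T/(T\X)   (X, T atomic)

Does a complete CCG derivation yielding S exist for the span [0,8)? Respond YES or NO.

[0,8] S   <
  [0,5] PP   >
    [0,1] "heard" : PP/N
    [1,5] N   <
      [1,2] "sent" : N\PP
      [2,5] N\(N\PP)   >
        [2,3] "found" : (N\(N\PP))/S
        [3,5] S   <
          [3,4] "chased" : S\N
          [4,5] "ate" : S\(S\N)
  [5,8] S\PP   <B
    [5,6] "idea" : (S\NP)\PP
    [6,8] S\(S\NP)   >
      [6,7] "every" : (S\(S\NP))/N
      [7,8] "today" : N

YES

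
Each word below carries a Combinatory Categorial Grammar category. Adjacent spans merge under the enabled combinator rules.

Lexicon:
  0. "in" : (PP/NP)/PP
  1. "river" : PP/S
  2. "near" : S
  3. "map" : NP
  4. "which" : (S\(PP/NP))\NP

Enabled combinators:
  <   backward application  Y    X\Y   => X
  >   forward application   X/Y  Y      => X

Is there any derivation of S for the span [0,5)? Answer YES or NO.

YES

[0,5] S   <
  [0,3] PP/NP   >
    [0,1] "in" : (PP/NP)/PP
    [1,3] PP   >
      [1,2] "river" : PP/S
      [2,3] "near" : S
  [3,5] S\(PP/NP)   <
    [3,4] "map" : NP
    [4,5] "which" : (S\(PP/NP))\NP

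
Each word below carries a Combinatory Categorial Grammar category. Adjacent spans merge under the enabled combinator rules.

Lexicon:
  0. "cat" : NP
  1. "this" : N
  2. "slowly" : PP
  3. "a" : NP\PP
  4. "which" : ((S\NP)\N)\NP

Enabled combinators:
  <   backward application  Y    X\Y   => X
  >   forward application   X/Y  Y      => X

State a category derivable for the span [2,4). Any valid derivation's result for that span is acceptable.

NP

[0,5] S   <
  [0,1] "cat" : NP
  [1,5] S\NP   <
    [1,2] "this" : N
    [2,5] (S\NP)\N   <
      [2,4] NP   <
        [2,3] "slowly" : PP
        [3,4] "a" : NP\PP
      [4,5] "which" : ((S\NP)\N)\NP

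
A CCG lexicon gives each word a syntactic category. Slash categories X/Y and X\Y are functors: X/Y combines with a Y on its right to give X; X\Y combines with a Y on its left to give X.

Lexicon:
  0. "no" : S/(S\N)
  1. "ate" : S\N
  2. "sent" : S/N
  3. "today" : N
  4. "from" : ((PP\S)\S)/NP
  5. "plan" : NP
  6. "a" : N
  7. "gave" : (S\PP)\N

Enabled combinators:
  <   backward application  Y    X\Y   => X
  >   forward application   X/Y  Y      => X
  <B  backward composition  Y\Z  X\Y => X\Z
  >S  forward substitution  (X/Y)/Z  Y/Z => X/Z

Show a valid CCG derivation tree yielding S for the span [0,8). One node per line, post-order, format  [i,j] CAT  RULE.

[0,1] S/(S\N)  lex  "no"
[1,2] S\N  lex  "ate"
[0,2] S  >  k=1
[2,3] S/N  lex  "sent"
[3,4] N  lex  "today"
[2,4] S  >  k=3
[4,5] ((PP\S)\S)/NP  lex  "from"
[5,6] NP  lex  "plan"
[4,6] (PP\S)\S  >  k=5
[2,6] PP\S  <  k=4
[0,6] PP  <  k=2
[6,7] N  lex  "a"
[7,8] (S\PP)\N  lex  "gave"
[6,8] S\PP  <  k=7
[0,8] S  <  k=6

[0,8] S   <
  [0,6] PP   <
    [0,2] S   >
      [0,1] "no" : S/(S\N)
      [1,2] "ate" : S\N
    [2,6] PP\S   <
      [2,4] S   >
        [2,3] "sent" : S/N
        [3,4] "today" : N
      [4,6] (PP\S)\S   >
        [4,5] "from" : ((PP\S)\S)/NP
        [5,6] "plan" : NP
  [6,8] S\PP   <
    [6,7] "a" : N
    [7,8] "gave" : (S\PP)\N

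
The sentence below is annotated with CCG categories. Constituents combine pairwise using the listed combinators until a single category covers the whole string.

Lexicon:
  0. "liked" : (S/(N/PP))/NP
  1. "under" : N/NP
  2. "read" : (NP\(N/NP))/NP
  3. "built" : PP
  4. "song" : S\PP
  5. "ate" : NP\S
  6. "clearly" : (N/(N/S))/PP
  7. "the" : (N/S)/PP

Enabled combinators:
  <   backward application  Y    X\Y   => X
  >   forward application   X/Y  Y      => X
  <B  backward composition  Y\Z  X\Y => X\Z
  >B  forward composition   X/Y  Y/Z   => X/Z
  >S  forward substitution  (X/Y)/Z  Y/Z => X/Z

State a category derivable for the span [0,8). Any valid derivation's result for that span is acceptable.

S

[0,8] S   >
  [0,6] S/(N/PP)   >
    [0,1] "liked" : (S/(N/PP))/NP
    [1,6] NP   <
      [1,2] "under" : N/NP
      [2,6] NP\(N/NP)   >
        [2,3] "read" : (NP\(N/NP))/NP
        [3,6] NP   <
          [3,5] S   <
            [3,4] "built" : PP
            [4,5] "song" : S\PP
          [5,6] "ate" : NP\S
  [6,8] N/PP   >S
    [6,7] "clearly" : (N/(N/S))/PP
    [7,8] "the" : (N/S)/PP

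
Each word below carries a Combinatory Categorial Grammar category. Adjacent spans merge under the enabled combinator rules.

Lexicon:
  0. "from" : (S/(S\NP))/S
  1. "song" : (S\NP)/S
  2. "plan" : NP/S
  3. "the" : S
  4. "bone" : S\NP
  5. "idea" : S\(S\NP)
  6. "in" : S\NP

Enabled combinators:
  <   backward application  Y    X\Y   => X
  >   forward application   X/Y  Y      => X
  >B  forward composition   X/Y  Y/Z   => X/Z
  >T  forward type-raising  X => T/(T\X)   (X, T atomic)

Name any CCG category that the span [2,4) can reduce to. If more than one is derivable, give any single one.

[0,7] S   >
  [0,6] S/(S\NP)   >
    [0,1] "from" : (S/(S\NP))/S
    [1,6] S   <
      [1,5] S\NP   >
        [1,2] "song" : (S\NP)/S
        [2,5] S   <
          [2,4] NP   >
            [2,3] "plan" : NP/S
            [3,4] "the" : S
          [4,5] "bone" : S\NP
      [5,6] "idea" : S\(S\NP)
  [6,7] "in" : S\NP

NP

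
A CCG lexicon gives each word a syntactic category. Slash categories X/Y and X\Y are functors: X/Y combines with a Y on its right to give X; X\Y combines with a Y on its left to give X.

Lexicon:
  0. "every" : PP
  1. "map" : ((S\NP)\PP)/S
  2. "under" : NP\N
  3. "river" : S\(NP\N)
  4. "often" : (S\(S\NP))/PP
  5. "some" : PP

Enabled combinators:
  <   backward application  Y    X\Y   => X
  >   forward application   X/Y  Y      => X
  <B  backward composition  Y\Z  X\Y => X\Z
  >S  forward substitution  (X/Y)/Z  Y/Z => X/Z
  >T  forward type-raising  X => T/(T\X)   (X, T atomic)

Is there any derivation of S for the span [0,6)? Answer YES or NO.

YES

[0,6] S   <
  [0,4] S\NP   <
    [0,1] "every" : PP
    [1,4] (S\NP)\PP   >
      [1,2] "map" : ((S\NP)\PP)/S
      [2,4] S   <
        [2,3] "under" : NP\N
        [3,4] "river" : S\(NP\N)
  [4,6] S\(S\NP)   >
    [4,5] "often" : (S\(S\NP))/PP
    [5,6] "some" : PP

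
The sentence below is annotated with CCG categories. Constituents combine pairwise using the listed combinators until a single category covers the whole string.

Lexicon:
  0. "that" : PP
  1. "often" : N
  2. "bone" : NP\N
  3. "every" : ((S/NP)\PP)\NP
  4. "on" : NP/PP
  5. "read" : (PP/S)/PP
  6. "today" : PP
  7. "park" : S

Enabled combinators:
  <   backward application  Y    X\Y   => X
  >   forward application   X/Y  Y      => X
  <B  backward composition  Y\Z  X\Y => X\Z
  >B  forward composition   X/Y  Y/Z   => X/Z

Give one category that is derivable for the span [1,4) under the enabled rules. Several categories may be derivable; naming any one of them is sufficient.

(S/NP)\PP

[0,8] S   >
  [0,4] S/NP   <
    [0,1] "that" : PP
    [1,4] (S/NP)\PP   <
      [1,3] NP   <
        [1,2] "often" : N
        [2,3] "bone" : NP\N
      [3,4] "every" : ((S/NP)\PP)\NP
  [4,8] NP   >
    [4,5] "on" : NP/PP
    [5,8] PP   >
      [5,7] PP/S   >
        [5,6] "read" : (PP/S)/PP
        [6,7] "today" : PP
      [7,8] "park" : S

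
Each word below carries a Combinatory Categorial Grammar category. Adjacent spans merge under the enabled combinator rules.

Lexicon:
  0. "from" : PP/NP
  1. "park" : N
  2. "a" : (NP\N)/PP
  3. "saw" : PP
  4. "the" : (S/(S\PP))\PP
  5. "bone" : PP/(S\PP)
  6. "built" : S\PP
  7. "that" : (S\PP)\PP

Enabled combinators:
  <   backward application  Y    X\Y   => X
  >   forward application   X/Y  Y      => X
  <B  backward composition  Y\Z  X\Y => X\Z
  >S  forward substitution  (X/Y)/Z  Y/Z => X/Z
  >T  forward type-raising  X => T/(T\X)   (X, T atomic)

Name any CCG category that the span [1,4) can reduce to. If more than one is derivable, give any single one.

[0,8] S   >
  [0,5] S/(S\PP)   <
    [0,4] PP   >
      [0,1] "from" : PP/NP
      [1,4] NP   >
        [1,2] NP/(NP\N)   >T
          [1,2] "park" : N
        [2,4] NP\N   >
          [2,3] "a" : (NP\N)/PP
          [3,4] "saw" : PP
    [4,5] "the" : (S/(S\PP))\PP
  [5,8] S\PP   <
    [5,7] PP   >
      [5,6] "bone" : PP/(S\PP)
      [6,7] "built" : S\PP
    [7,8] "that" : (S\PP)\PP

NP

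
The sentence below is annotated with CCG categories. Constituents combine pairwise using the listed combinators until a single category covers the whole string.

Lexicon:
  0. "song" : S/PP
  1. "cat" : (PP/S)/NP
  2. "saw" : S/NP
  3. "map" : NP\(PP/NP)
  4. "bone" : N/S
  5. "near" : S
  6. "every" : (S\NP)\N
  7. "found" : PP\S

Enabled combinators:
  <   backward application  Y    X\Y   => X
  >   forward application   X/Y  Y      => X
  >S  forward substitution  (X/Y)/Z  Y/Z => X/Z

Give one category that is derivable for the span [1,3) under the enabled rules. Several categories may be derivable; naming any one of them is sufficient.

[0,8] S   >
  [0,1] "song" : S/PP
  [1,8] PP   <
    [1,7] S   <
      [1,4] NP   <
        [1,3] PP/NP   >S
          [1,2] "cat" : (PP/S)/NP
          [2,3] "saw" : S/NP
        [3,4] "map" : NP\(PP/NP)
      [4,7] S\NP   <
        [4,6] N   >
          [4,5] "bone" : N/S
          [5,6] "near" : S
        [6,7] "every" : (S\NP)\N
    [7,8] "found" : PP\S

PP/NP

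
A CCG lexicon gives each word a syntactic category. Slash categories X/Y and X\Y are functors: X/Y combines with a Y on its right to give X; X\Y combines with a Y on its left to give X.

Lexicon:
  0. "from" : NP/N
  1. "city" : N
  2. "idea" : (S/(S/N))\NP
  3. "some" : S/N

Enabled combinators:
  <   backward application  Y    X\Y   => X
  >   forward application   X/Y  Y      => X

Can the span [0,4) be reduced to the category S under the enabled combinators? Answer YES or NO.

YES

[0,4] S   >
  [0,3] S/(S/N)   <
    [0,2] NP   >
      [0,1] "from" : NP/N
      [1,2] "city" : N
    [2,3] "idea" : (S/(S/N))\NP
  [3,4] "some" : S/N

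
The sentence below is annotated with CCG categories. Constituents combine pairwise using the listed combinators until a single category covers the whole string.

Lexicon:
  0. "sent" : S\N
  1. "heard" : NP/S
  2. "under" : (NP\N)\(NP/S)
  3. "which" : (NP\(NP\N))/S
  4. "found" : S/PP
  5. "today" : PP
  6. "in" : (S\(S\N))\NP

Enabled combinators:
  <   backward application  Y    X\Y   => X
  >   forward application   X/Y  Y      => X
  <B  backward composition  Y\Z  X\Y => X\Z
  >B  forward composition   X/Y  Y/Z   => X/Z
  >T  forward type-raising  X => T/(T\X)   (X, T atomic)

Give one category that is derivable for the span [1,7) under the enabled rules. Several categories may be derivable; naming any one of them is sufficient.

S\(S\N)

[0,7] S   <
  [0,1] "sent" : S\N
  [1,7] S\(S\N)   <
    [1,6] NP   <
      [1,3] NP\N   <
        [1,2] "heard" : NP/S
        [2,3] "under" : (NP\N)\(NP/S)
      [3,6] NP\(NP\N)   >
        [3,4] "which" : (NP\(NP\N))/S
        [4,6] S   >
          [4,5] "found" : S/PP
          [5,6] "today" : PP
    [6,7] "in" : (S\(S\N))\NP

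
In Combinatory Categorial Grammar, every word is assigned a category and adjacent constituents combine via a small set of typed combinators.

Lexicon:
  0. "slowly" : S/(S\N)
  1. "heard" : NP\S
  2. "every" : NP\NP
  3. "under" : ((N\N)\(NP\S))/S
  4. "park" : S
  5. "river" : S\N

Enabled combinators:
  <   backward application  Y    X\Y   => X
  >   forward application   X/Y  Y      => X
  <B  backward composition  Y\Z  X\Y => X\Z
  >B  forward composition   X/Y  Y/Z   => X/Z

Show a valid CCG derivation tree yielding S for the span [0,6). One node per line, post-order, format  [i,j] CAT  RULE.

[0,1] S/(S\N)  lex  "slowly"
[1,2] NP\S  lex  "heard"
[2,3] NP\NP  lex  "every"
[1,3] NP\S  <B  k=2
[3,4] ((N\N)\(NP\S))/S  lex  "under"
[4,5] S  lex  "park"
[3,5] (N\N)\(NP\S)  >  k=4
[1,5] N\N  <  k=3
[5,6] S\N  lex  "river"
[1,6] S\N  <B  k=5
[0,6] S  >  k=1

[0,6] S   >
  [0,1] "slowly" : S/(S\N)
  [1,6] S\N   <B
    [1,5] N\N   <
      [1,3] NP\S   <B
        [1,2] "heard" : NP\S
        [2,3] "every" : NP\NP
      [3,5] (N\N)\(NP\S)   >
        [3,4] "under" : ((N\N)\(NP\S))/S
        [4,5] "park" : S
    [5,6] "river" : S\N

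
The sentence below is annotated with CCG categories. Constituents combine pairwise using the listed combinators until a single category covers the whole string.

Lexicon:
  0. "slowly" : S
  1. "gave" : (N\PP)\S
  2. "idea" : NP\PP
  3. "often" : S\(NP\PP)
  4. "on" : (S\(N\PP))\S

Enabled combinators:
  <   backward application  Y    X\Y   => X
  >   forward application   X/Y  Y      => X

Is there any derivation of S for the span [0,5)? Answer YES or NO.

[0,5] S   <
  [0,2] N\PP   <
    [0,1] "slowly" : S
    [1,2] "gave" : (N\PP)\S
  [2,5] S\(N\PP)   <
    [2,4] S   <
      [2,3] "idea" : NP\PP
      [3,4] "often" : S\(NP\PP)
    [4,5] "on" : (S\(N\PP))\S

YES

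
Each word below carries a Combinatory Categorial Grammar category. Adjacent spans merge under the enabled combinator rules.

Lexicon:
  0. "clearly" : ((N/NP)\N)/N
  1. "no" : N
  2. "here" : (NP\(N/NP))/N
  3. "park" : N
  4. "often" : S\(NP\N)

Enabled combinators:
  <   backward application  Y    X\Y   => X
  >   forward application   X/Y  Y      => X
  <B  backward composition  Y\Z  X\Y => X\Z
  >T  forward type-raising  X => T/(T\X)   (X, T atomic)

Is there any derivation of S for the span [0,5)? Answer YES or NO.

[0,5] S   <
  [0,4] NP\N   <B
    [0,2] (N/NP)\N   >
      [0,1] "clearly" : ((N/NP)\N)/N
      [1,2] "no" : N
    [2,4] NP\(N/NP)   >
      [2,3] "here" : (NP\(N/NP))/N
      [3,4] "park" : N
  [4,5] "often" : S\(NP\N)

YES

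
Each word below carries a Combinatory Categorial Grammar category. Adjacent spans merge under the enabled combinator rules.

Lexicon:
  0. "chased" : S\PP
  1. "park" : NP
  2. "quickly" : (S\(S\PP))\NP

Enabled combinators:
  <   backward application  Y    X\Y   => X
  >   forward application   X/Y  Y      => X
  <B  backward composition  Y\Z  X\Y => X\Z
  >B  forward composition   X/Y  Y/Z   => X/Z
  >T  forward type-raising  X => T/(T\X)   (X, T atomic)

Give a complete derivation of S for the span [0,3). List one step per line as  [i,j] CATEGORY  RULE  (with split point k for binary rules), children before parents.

[0,3] S   <
  [0,1] "chased" : S\PP
  [1,3] S\(S\PP)   <
    [1,2] "park" : NP
    [2,3] "quickly" : (S\(S\PP))\NP

[0,1] S\PP  lex  "chased"
[1,2] NP  lex  "park"
[2,3] (S\(S\PP))\NP  lex  "quickly"
[1,3] S\(S\PP)  <  k=2
[0,3] S  <  k=1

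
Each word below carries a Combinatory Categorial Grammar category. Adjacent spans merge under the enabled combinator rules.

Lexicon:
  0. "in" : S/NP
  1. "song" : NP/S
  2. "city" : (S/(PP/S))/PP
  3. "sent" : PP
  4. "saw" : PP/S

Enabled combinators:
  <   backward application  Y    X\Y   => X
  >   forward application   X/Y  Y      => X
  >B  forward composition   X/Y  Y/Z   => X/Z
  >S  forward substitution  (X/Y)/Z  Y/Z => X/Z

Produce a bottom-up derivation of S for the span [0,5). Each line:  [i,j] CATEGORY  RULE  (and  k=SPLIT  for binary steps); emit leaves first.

[0,1] S/NP  lex  "in"
[1,2] NP/S  lex  "song"
[2,3] (S/(PP/S))/PP  lex  "city"
[3,4] PP  lex  "sent"
[2,4] S/(PP/S)  >  k=3
[4,5] PP/S  lex  "saw"
[2,5] S  >  k=4
[1,5] NP  >  k=2
[0,5] S  >  k=1

[0,5] S   >
  [0,1] "in" : S/NP
  [1,5] NP   >
    [1,2] "song" : NP/S
    [2,5] S   >
      [2,4] S/(PP/S)   >
        [2,3] "city" : (S/(PP/S))/PP
        [3,4] "sent" : PP
      [4,5] "saw" : PP/S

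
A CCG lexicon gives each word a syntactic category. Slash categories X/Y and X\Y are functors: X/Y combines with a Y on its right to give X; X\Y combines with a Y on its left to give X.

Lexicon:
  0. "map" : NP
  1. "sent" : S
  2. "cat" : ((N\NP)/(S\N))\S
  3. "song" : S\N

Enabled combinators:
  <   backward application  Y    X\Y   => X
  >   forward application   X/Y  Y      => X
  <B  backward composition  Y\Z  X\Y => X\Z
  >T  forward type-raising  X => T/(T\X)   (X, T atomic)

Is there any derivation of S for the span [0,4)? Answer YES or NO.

NP S ((N\NP)/(S\N))\S S\N
CKY chart[0,4] = {N, N/(N\N), NP/(NP\N), PP/(PP\N), S/(S\N)}; S ∉ chart

NO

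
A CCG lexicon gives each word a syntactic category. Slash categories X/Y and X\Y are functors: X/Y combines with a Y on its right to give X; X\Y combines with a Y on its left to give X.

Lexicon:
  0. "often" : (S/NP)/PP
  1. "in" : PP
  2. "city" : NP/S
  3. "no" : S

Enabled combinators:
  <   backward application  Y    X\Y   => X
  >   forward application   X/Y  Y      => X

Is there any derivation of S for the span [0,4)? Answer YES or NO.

[0,4] S   >
  [0,2] S/NP   >
    [0,1] "often" : (S/NP)/PP
    [1,2] "in" : PP
  [2,4] NP   >
    [2,3] "city" : NP/S
    [3,4] "no" : S

YES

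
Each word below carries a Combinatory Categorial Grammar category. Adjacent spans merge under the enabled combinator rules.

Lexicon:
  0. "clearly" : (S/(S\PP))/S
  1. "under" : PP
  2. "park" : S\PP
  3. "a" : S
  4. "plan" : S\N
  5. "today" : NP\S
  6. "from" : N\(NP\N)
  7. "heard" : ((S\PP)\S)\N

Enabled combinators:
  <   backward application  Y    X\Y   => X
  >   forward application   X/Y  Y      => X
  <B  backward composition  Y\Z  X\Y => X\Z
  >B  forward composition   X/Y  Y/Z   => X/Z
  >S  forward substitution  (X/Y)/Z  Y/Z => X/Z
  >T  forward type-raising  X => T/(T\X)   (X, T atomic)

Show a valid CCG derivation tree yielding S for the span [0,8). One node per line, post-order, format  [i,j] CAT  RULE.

[0,8] S   >
  [0,3] S/(S\PP)   >
    [0,1] "clearly" : (S/(S\PP))/S
    [1,3] S   <
      [1,2] "under" : PP
      [2,3] "park" : S\PP
  [3,8] S\PP   <
    [3,4] "a" : S
    [4,8] (S\PP)\S   <
      [4,7] N   <
        [4,6] NP\N   <B
          [4,5] "plan" : S\N
          [5,6] "today" : NP\S
        [6,7] "from" : N\(NP\N)
      [7,8] "heard" : ((S\PP)\S)\N

[0,1] (S/(S\PP))/S  lex  "clearly"
[1,2] PP  lex  "under"
[2,3] S\PP  lex  "park"
[1,3] S  <  k=2
[0,3] S/(S\PP)  >  k=1
[3,4] S  lex  "a"
[4,5] S\N  lex  "plan"
[5,6] NP\S  lex  "today"
[4,6] NP\N  <B  k=5
[6,7] N\(NP\N)  lex  "from"
[4,7] N  <  k=6
[7,8] ((S\PP)\S)\N  lex  "heard"
[4,8] (S\PP)\S  <  k=7
[3,8] S\PP  <  k=4
[0,8] S  >  k=3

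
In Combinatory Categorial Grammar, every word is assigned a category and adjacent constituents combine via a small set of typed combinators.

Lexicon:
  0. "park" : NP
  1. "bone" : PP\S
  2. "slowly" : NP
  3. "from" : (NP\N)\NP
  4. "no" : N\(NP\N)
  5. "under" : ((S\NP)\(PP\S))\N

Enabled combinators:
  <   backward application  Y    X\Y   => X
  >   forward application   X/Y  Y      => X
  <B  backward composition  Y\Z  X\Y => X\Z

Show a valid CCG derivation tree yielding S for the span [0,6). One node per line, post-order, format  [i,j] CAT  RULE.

[0,1] NP  lex  "park"
[1,2] PP\S  lex  "bone"
[2,3] NP  lex  "slowly"
[3,4] (NP\N)\NP  lex  "from"
[2,4] NP\N  <  k=3
[4,5] N\(NP\N)  lex  "no"
[2,5] N  <  k=4
[5,6] ((S\NP)\(PP\S))\N  lex  "under"
[2,6] (S\NP)\(PP\S)  <  k=5
[1,6] S\NP  <  k=2
[0,6] S  <  k=1

[0,6] S   <
  [0,1] "park" : NP
  [1,6] S\NP   <
    [1,2] "bone" : PP\S
    [2,6] (S\NP)\(PP\S)   <
      [2,5] N   <
        [2,4] NP\N   <
          [2,3] "slowly" : NP
          [3,4] "from" : (NP\N)\NP
        [4,5] "no" : N\(NP\N)
      [5,6] "under" : ((S\NP)\(PP\S))\N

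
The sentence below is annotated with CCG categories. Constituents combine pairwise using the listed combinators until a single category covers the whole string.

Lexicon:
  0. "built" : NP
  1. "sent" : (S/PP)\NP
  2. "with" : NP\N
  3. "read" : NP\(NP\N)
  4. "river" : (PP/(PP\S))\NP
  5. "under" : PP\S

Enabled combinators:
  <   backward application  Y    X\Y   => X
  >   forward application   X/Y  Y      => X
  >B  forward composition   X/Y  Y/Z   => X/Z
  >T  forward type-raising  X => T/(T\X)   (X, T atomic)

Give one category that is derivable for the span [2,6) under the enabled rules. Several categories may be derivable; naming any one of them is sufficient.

[0,6] S   >
  [0,2] S/PP   <
    [0,1] "built" : NP
    [1,2] "sent" : (S/PP)\NP
  [2,6] PP   >
    [2,5] PP/(PP\S)   <
      [2,4] NP   <
        [2,3] "with" : NP\N
        [3,4] "read" : NP\(NP\N)
      [4,5] "river" : (PP/(PP\S))\NP
    [5,6] "under" : PP\S

PP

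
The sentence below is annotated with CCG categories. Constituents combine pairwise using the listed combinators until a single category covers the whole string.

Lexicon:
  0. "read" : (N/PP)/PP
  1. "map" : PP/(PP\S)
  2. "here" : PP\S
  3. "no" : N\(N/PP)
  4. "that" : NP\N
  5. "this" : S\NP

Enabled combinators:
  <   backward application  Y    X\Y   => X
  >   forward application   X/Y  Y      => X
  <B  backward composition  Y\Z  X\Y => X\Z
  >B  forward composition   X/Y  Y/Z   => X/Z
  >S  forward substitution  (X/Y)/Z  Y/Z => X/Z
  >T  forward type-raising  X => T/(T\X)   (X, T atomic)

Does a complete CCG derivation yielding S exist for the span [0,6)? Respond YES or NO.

[0,6] S   <
  [0,4] N   <
    [0,3] N/PP   >
      [0,1] "read" : (N/PP)/PP
      [1,3] PP   >
        [1,2] "map" : PP/(PP\S)
        [2,3] "here" : PP\S
    [3,4] "no" : N\(N/PP)
  [4,6] S\N   <B
    [4,5] "that" : NP\N
    [5,6] "this" : S\NP

YES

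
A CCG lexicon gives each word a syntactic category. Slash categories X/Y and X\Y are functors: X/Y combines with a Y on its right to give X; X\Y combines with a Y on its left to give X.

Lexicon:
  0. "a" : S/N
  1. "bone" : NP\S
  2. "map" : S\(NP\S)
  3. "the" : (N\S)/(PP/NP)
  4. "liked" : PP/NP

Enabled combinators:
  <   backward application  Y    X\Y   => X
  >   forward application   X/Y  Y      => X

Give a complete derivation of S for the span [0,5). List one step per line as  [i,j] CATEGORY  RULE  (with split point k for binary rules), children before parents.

[0,1] S/N  lex  "a"
[1,2] NP\S  lex  "bone"
[2,3] S\(NP\S)  lex  "map"
[1,3] S  <  k=2
[3,4] (N\S)/(PP/NP)  lex  "the"
[4,5] PP/NP  lex  "liked"
[3,5] N\S  >  k=4
[1,5] N  <  k=3
[0,5] S  >  k=1

[0,5] S   >
  [0,1] "a" : S/N
  [1,5] N   <
    [1,3] S   <
      [1,2] "bone" : NP\S
      [2,3] "map" : S\(NP\S)
    [3,5] N\S   >
      [3,4] "the" : (N\S)/(PP/NP)
      [4,5] "liked" : PP/NP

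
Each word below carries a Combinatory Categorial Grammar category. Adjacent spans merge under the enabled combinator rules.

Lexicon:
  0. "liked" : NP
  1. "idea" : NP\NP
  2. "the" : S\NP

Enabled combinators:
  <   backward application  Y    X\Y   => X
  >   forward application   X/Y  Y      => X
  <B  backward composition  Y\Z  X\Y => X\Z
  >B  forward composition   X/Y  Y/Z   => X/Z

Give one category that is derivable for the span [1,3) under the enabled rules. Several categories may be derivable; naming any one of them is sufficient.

S\NP

[0,3] S   <
  [0,1] "liked" : NP
  [1,3] S\NP   <B
    [1,2] "idea" : NP\NP
    [2,3] "the" : S\NP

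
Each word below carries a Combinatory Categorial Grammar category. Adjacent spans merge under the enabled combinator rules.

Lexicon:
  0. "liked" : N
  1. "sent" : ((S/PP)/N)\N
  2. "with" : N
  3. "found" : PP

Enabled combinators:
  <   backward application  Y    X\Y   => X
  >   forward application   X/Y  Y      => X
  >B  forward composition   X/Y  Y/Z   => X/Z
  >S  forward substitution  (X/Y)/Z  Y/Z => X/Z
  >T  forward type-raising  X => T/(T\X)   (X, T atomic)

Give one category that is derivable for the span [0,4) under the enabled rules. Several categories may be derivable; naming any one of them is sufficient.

S

[0,4] S   >
  [0,3] S/PP   >
    [0,2] (S/PP)/N   <
      [0,1] "liked" : N
      [1,2] "sent" : ((S/PP)/N)\N
    [2,3] "with" : N
  [3,4] "found" : PP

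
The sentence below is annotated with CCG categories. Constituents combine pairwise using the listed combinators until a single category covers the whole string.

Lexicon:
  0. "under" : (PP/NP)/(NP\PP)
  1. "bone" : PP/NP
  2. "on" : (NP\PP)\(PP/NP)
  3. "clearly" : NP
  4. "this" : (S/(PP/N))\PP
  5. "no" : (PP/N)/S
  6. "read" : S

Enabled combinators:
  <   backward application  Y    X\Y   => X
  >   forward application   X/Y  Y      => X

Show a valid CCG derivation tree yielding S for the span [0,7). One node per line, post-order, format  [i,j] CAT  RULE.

[0,1] (PP/NP)/(NP\PP)  lex  "under"
[1,2] PP/NP  lex  "bone"
[2,3] (NP\PP)\(PP/NP)  lex  "on"
[1,3] NP\PP  <  k=2
[0,3] PP/NP  >  k=1
[3,4] NP  lex  "clearly"
[0,4] PP  >  k=3
[4,5] (S/(PP/N))\PP  lex  "this"
[0,5] S/(PP/N)  <  k=4
[5,6] (PP/N)/S  lex  "no"
[6,7] S  lex  "read"
[5,7] PP/N  >  k=6
[0,7] S  >  k=5

[0,7] S   >
  [0,5] S/(PP/N)   <
    [0,4] PP   >
      [0,3] PP/NP   >
        [0,1] "under" : (PP/NP)/(NP\PP)
        [1,3] NP\PP   <
          [1,2] "bone" : PP/NP
          [2,3] "on" : (NP\PP)\(PP/NP)
      [3,4] "clearly" : NP
    [4,5] "this" : (S/(PP/N))\PP
  [5,7] PP/N   >
    [5,6] "no" : (PP/N)/S
    [6,7] "read" : S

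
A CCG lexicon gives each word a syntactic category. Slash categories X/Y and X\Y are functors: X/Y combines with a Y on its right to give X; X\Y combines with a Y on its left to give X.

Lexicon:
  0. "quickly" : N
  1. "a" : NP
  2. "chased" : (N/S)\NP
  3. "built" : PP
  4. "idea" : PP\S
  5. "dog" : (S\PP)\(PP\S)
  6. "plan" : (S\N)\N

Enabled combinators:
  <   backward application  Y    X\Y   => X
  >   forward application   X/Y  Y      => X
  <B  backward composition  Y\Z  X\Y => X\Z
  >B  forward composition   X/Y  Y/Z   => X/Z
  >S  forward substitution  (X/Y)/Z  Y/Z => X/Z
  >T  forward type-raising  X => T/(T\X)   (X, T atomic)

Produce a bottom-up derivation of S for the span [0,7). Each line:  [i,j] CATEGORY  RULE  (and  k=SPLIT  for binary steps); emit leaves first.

[0,1] N  lex  "quickly"
[0,1] S/(S\N)  >T
[1,2] NP  lex  "a"
[2,3] (N/S)\NP  lex  "chased"
[1,3] N/S  <  k=2
[3,4] PP  lex  "built"
[4,5] PP\S  lex  "idea"
[5,6] (S\PP)\(PP\S)  lex  "dog"
[4,6] S\PP  <  k=5
[3,6] S  <  k=4
[1,6] N  >  k=3
[6,7] (S\N)\N  lex  "plan"
[1,7] S\N  <  k=6
[0,7] S  >  k=1

[0,7] S   >
  [0,1] S/(S\N)   >T
    [0,1] "quickly" : N
  [1,7] S\N   <
    [1,6] N   >
      [1,3] N/S   <
        [1,2] "a" : NP
        [2,3] "chased" : (N/S)\NP
      [3,6] S   <
        [3,4] "built" : PP
        [4,6] S\PP   <
          [4,5] "idea" : PP\S
          [5,6] "dog" : (S\PP)\(PP\S)
    [6,7] "plan" : (S\N)\N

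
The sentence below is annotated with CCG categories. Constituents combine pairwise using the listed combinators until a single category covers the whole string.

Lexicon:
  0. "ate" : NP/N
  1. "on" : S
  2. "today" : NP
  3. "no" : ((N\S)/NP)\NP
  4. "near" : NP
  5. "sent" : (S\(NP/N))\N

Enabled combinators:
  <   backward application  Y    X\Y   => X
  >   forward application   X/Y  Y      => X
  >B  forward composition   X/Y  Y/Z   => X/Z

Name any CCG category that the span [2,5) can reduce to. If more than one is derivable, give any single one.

[0,6] S   <
  [0,1] "ate" : NP/N
  [1,6] S\(NP/N)   <
    [1,5] N   <
      [1,2] "on" : S
      [2,5] N\S   >
        [2,4] (N\S)/NP   <
          [2,3] "today" : NP
          [3,4] "no" : ((N\S)/NP)\NP
        [4,5] "near" : NP
    [5,6] "sent" : (S\(NP/N))\N

N\S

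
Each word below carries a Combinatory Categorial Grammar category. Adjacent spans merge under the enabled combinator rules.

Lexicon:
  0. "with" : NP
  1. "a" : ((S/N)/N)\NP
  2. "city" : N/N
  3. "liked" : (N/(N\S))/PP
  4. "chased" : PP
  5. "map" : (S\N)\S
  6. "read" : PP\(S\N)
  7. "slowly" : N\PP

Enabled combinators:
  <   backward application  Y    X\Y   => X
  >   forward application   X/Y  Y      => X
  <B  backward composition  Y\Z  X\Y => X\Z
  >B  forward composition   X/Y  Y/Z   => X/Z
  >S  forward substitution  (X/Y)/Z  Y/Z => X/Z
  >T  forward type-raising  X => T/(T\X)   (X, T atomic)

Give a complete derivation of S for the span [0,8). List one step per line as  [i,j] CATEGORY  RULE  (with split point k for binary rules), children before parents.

[0,8] S   >
  [0,3] S/N   >S
    [0,2] (S/N)/N   <
      [0,1] "with" : NP
      [1,2] "a" : ((S/N)/N)\NP
    [2,3] "city" : N/N
  [3,8] N   >
    [3,5] N/(N\S)   >
      [3,4] "liked" : (N/(N\S))/PP
      [4,5] "chased" : PP
    [5,8] N\S   <B
      [5,7] PP\S   <B
        [5,6] "map" : (S\N)\S
        [6,7] "read" : PP\(S\N)
      [7,8] "slowly" : N\PP

[0,1] NP  lex  "with"
[1,2] ((S/N)/N)\NP  lex  "a"
[0,2] (S/N)/N  <  k=1
[2,3] N/N  lex  "city"
[0,3] S/N  >S  k=2
[3,4] (N/(N\S))/PP  lex  "liked"
[4,5] PP  lex  "chased"
[3,5] N/(N\S)  >  k=4
[5,6] (S\N)\S  lex  "map"
[6,7] PP\(S\N)  lex  "read"
[5,7] PP\S  <B  k=6
[7,8] N\PP  lex  "slowly"
[5,8] N\S  <B  k=7
[3,8] N  >  k=5
[0,8] S  >  k=3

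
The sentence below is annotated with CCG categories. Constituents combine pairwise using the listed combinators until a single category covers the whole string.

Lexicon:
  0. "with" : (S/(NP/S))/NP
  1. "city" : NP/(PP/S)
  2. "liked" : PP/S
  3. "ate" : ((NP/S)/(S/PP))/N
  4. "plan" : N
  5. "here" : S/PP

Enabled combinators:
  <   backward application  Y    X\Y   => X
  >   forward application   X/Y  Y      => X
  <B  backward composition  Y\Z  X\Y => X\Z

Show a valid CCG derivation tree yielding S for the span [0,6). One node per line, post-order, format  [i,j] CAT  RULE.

[0,1] (S/(NP/S))/NP  lex  "with"
[1,2] NP/(PP/S)  lex  "city"
[2,3] PP/S  lex  "liked"
[1,3] NP  >  k=2
[0,3] S/(NP/S)  >  k=1
[3,4] ((NP/S)/(S/PP))/N  lex  "ate"
[4,5] N  lex  "plan"
[3,5] (NP/S)/(S/PP)  >  k=4
[5,6] S/PP  lex  "here"
[3,6] NP/S  >  k=5
[0,6] S  >  k=3

[0,6] S   >
  [0,3] S/(NP/S)   >
    [0,1] "with" : (S/(NP/S))/NP
    [1,3] NP   >
      [1,2] "city" : NP/(PP/S)
      [2,3] "liked" : PP/S
  [3,6] NP/S   >
    [3,5] (NP/S)/(S/PP)   >
      [3,4] "ate" : ((NP/S)/(S/PP))/N
      [4,5] "plan" : N
    [5,6] "here" : S/PP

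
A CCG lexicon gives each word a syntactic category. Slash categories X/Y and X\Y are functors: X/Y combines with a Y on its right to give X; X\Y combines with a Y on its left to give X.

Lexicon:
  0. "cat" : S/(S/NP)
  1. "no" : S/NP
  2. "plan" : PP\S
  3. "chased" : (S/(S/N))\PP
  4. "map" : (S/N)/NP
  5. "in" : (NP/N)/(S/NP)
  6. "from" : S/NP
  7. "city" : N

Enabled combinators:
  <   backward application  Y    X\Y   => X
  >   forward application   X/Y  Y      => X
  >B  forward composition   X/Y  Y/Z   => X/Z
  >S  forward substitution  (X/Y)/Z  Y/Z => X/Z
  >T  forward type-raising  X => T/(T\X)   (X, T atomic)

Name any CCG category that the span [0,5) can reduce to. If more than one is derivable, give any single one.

[0,8] S   >
  [0,5] S/NP   >B
    [0,4] S/(S/N)   <
      [0,3] PP   <
        [0,2] S   >
          [0,1] "cat" : S/(S/NP)
          [1,2] "no" : S/NP
        [2,3] "plan" : PP\S
      [3,4] "chased" : (S/(S/N))\PP
    [4,5] "map" : (S/N)/NP
  [5,8] NP   >
    [5,7] NP/N   >
      [5,6] "in" : (NP/N)/(S/NP)
      [6,7] "from" : S/NP
    [7,8] "city" : N

S/NP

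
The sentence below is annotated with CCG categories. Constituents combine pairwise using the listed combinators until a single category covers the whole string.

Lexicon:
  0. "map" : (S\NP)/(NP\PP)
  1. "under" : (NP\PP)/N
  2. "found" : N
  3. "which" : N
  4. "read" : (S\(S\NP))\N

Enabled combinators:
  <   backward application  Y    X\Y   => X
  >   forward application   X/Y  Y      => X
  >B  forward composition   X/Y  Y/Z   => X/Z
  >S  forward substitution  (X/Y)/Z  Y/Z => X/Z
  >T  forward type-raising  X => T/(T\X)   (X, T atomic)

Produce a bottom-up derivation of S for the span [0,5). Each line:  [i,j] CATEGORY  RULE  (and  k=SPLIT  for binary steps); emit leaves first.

[0,1] (S\NP)/(NP\PP)  lex  "map"
[1,2] (NP\PP)/N  lex  "under"
[2,3] N  lex  "found"
[1,3] NP\PP  >  k=2
[0,3] S\NP  >  k=1
[3,4] N  lex  "which"
[4,5] (S\(S\NP))\N  lex  "read"
[3,5] S\(S\NP)  <  k=4
[0,5] S  <  k=3

[0,5] S   <
  [0,3] S\NP   >
    [0,1] "map" : (S\NP)/(NP\PP)
    [1,3] NP\PP   >
      [1,2] "under" : (NP\PP)/N
      [2,3] "found" : N
  [3,5] S\(S\NP)   <
    [3,4] "which" : N
    [4,5] "read" : (S\(S\NP))\N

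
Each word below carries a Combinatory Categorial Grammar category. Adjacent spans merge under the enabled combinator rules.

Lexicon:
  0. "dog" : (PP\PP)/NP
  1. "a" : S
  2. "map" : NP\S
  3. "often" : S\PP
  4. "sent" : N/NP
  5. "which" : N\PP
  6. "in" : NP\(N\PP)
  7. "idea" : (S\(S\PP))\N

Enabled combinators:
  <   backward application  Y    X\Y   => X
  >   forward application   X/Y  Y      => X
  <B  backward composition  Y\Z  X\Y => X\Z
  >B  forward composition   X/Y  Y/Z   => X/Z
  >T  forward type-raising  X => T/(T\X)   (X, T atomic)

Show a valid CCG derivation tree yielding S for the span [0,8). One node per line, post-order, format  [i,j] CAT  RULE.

[0,1] (PP\PP)/NP  lex  "dog"
[1,2] S  lex  "a"
[1,2] NP/(NP\S)  >T
[2,3] NP\S  lex  "map"
[1,3] NP  >  k=2
[0,3] PP\PP  >  k=1
[3,4] S\PP  lex  "often"
[0,4] S\PP  <B  k=3
[4,5] N/NP  lex  "sent"
[5,6] N\PP  lex  "which"
[6,7] NP\(N\PP)  lex  "in"
[5,7] NP  <  k=6
[4,7] N  >  k=5
[7,8] (S\(S\PP))\N  lex  "idea"
[4,8] S\(S\PP)  <  k=7
[0,8] S  <  k=4

[0,8] S   <
  [0,4] S\PP   <B
    [0,3] PP\PP   >
      [0,1] "dog" : (PP\PP)/NP
      [1,3] NP   >
        [1,2] NP/(NP\S)   >T
          [1,2] "a" : S
        [2,3] "map" : NP\S
    [3,4] "often" : S\PP
  [4,8] S\(S\PP)   <
    [4,7] N   >
      [4,5] "sent" : N/NP
      [5,7] NP   <
        [5,6] "which" : N\PP
        [6,7] "in" : NP\(N\PP)
    [7,8] "idea" : (S\(S\PP))\N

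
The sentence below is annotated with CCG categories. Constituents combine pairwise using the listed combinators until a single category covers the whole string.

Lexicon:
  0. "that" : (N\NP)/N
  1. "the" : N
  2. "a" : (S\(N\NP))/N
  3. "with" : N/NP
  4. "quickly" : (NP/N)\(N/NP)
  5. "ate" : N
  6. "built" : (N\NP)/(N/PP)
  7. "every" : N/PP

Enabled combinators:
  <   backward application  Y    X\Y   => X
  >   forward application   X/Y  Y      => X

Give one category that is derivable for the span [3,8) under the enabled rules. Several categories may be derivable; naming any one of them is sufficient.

[0,8] S   <
  [0,2] N\NP   >
    [0,1] "that" : (N\NP)/N
    [1,2] "the" : N
  [2,8] S\(N\NP)   >
    [2,3] "a" : (S\(N\NP))/N
    [3,8] N   <
      [3,6] NP   >
        [3,5] NP/N   <
          [3,4] "with" : N/NP
          [4,5] "quickly" : (NP/N)\(N/NP)
        [5,6] "ate" : N
      [6,8] N\NP   >
        [6,7] "built" : (N\NP)/(N/PP)
        [7,8] "every" : N/PP

N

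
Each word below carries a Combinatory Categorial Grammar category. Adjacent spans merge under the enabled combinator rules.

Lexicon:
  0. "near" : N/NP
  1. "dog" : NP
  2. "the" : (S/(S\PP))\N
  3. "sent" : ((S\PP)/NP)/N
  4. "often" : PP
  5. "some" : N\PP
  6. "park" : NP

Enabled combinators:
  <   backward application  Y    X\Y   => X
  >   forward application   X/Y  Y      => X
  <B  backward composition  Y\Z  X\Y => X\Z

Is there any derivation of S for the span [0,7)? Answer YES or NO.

[0,7] S   >
  [0,3] S/(S\PP)   <
    [0,2] N   >
      [0,1] "near" : N/NP
      [1,2] "dog" : NP
    [2,3] "the" : (S/(S\PP))\N
  [3,7] S\PP   >
    [3,6] (S\PP)/NP   >
      [3,4] "sent" : ((S\PP)/NP)/N
      [4,6] N   <
        [4,5] "often" : PP
        [5,6] "some" : N\PP
    [6,7] "park" : NP

YES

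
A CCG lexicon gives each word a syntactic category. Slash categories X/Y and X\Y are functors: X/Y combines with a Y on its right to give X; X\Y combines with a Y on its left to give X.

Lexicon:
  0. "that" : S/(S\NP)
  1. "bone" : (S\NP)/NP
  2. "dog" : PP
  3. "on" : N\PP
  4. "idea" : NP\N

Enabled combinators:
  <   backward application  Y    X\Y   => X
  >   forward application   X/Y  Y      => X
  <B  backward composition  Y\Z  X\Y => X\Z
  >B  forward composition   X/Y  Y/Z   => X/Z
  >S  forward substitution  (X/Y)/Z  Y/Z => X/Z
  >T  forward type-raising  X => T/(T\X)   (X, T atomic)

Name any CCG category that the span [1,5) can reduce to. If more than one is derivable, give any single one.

S\NP

[0,5] S   >
  [0,1] "that" : S/(S\NP)
  [1,5] S\NP   >
    [1,2] "bone" : (S\NP)/NP
    [2,5] NP   <
      [2,3] "dog" : PP
      [3,5] NP\PP   <B
        [3,4] "on" : N\PP
        [4,5] "idea" : NP\N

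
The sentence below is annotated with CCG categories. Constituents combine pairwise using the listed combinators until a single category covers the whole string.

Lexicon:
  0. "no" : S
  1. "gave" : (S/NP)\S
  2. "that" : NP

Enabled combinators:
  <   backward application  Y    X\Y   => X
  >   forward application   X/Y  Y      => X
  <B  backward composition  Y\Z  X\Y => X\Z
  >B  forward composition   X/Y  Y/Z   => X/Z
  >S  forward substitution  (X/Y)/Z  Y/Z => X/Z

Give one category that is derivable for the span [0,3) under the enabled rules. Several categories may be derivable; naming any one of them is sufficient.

[0,3] S   >
  [0,2] S/NP   <
    [0,1] "no" : S
    [1,2] "gave" : (S/NP)\S
  [2,3] "that" : NP

S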